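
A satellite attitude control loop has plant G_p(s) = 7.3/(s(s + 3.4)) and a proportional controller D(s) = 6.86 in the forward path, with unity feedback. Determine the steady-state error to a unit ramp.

The loop has one pole at the origin (type 1). Velocity error constant K_v = lim_{s→0} s·D(s)G_p(s) = 6.86·7.3/3.4 = 14.73.
Steady-state error to a unit ramp: e_ss = 1/K_v = 0.0679.

0.0679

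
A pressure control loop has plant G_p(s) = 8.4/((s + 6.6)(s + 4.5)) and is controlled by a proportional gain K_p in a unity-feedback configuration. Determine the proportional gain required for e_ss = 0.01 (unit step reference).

K_p = 350

Steady-state error for a unit step on this type-0 loop is 1/(1 + K_p·G_p(0)).
G_p(0) = 0.2828. Require 1/(1 + K_p·0.2828) = 0.01, so 1 + 0.2828·K_p = 100.
K_p = (100 − 1)/0.2828 = 350.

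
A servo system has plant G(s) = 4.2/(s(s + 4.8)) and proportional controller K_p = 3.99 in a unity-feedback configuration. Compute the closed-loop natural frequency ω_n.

ω_n = 4.09 rad/s

1 + K_p·G(s) = 0 gives s² + 4.8s + 16.76 = 0.
So ω_n² = 16.76 ⇒ ω_n = 4.094 rad/s, and ζ = 4.8/(2ω_n) = 0.586.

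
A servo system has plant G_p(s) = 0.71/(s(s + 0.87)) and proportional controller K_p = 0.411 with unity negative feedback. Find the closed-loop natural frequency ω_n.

1 + K_p·G_p(s) = 0 gives s² + 0.87s + 0.2918 = 0.
So ω_n² = 0.2918 ⇒ ω_n = 0.5402 rad/s, and ζ = 0.87/(2ω_n) = 0.805.

ω_n = 0.54 rad/s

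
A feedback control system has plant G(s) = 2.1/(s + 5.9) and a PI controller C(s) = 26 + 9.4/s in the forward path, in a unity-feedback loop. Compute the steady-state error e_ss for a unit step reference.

0

The open loop C(s)G(s) has a pole at the origin (type 1), so the static position error constant is infinite and e_ss = 1/(1+∞) = 0.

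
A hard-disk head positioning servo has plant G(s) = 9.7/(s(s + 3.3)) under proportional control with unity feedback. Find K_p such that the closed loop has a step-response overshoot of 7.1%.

K_p = 0.677

From %OS = 100·exp(−πζ/√(1−ζ²)) = 7.1%, ζ = −ln(0.071)/√(π²+ln²(0.071)) = 0.6441.
Characteristic equation s² + 3.3s + 9.7K_p = 0 gives ζ = 3.3/(2√(9.7K_p)).
Setting ζ = 0.6441: √(9.7K_p) = 3.3/(2·0.6441) = 2.562, so K_p = 6.563/9.7 = 0.677.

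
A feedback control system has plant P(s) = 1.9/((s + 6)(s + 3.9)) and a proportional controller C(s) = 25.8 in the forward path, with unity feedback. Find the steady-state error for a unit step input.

The loop is type 0. Static position error constant K_pos = C(0)·P(0) = 25.8·0.0812 = 2.095.
Steady-state error to a unit step: e_ss = 1/(1+K_pos) = 1/3.095 = 0.323.

0.323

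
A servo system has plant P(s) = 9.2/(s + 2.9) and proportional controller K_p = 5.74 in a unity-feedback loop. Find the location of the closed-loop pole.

Closed-loop transfer function: T(s) = K_p·P(s)/(1 + K_p·P(s)) = 52.81/(s + 2.9 + 52.81) = 52.81/(s + 55.71).
The closed-loop pole is at s = −55.71.

s = -55.71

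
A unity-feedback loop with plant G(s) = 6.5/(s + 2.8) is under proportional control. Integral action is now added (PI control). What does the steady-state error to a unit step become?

0

The integrator makes K_pos = lim_{s→0} C(s)G(s) infinite, so e_ss = 1/(1+K_pos) = 0.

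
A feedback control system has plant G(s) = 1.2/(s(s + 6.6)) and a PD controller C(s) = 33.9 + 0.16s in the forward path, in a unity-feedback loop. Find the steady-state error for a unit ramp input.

The loop has one pole at the origin (type 1). Velocity error constant K_v = lim_{s→0} s·C(s)G(s) = 33.9·1.2/6.6 = 6.164.
Steady-state error to a unit ramp: e_ss = 1/K_v = 0.162.

0.162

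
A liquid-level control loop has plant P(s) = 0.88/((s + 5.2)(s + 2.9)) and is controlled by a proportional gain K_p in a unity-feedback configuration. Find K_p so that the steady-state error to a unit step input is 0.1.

The loop is type 0, so e_ss(step) = 1/(1 + K_pos) with K_pos = K_p·P(0).
P(0) = 0.05836. Require 1/(1 + K_p·0.05836) = 0.1, so 1 + 0.05836·K_p = 10.
K_p = (10 − 1)/0.05836 = 154.

K_p = 154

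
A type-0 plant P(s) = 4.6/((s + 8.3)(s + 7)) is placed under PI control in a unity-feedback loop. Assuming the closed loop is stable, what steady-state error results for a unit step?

The PI controller's integrator makes the forward path type 1, so e_ss to a step is zero.

0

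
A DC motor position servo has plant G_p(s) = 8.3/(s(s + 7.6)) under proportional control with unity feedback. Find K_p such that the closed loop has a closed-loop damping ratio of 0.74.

K_p = 3.18

Closed-loop characteristic equation: s² + 7.6s + K_p·8.3 = 0.
So ω_n = √(8.3K_p) and 2ζω_n = 7.6, giving ζ = 7.6/(2√(8.3K_p)).
Setting ζ = 0.74: √(8.3K_p) = 7.6/(2·0.74) = 5.135, so K_p = 26.37/8.3 = 3.18.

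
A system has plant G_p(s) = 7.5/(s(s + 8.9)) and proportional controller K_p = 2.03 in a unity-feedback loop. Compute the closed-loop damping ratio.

With unity feedback the closed-loop characteristic equation is s² + 8.9s + 2.03·7.5 = s² + 8.9s + 15.22 = 0.
So ω_n² = 15.22 ⇒ ω_n = 3.902 rad/s, and ζ = 8.9/(2ω_n) = 1.14.

ζ = 1.14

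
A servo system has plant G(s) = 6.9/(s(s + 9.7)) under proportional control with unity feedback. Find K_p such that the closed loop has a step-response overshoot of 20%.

K_p = 16.4

From %OS = 100·exp(−πζ/√(1−ζ²)) = 20%, ζ = −ln(0.2)/√(π²+ln²(0.2)) = 0.4559.
Characteristic equation s² + 9.7s + 6.9K_p = 0 gives ζ = 9.7/(2√(6.9K_p)).
Setting ζ = 0.4559: √(6.9K_p) = 9.7/(2·0.4559) = 10.64, so K_p = 113.1/6.9 = 16.4.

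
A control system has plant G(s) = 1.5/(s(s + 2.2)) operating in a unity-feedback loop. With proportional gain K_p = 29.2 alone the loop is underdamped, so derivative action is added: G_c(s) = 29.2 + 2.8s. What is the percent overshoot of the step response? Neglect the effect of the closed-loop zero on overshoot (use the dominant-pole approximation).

Forward path: (29.2 + 2.8s)·1.5/(s(s+2.2)). The closed-loop characteristic equation is s² + (2.2 + 1.5·2.8)s + 1.5·29.2 = 0.
That is s² + 6.4s + 43.8 = 0, so ω_n = 6.618 rad/s and ζ = 6.4/(2·6.618) = 0.4835.
%OS = 100·exp(−πζ/√(1−ζ²)) = 17.6%.

17.6%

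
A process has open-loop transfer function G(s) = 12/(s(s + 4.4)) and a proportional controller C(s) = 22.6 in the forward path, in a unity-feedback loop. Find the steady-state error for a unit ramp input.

The loop has one pole at the origin (type 1). Velocity error constant K_v = lim_{s→0} s·C(s)G(s) = 22.6·12/4.4 = 61.64.
Steady-state error to a unit ramp: e_ss = 1/K_v = 0.0162.

0.0162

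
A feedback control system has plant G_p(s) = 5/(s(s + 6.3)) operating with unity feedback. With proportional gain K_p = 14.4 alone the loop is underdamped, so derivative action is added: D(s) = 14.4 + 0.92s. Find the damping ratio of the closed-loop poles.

Forward path: (14.4 + 0.92s)·5/(s(s+6.3)). The closed-loop characteristic equation is s² + (6.3 + 5·0.92)s + 5·14.4 = 0.
That is s² + 10.9s + 72 = 0, so ω_n = 8.485 rad/s and ζ = 10.9/(2·8.485) = 0.6423.

ζ = 0.642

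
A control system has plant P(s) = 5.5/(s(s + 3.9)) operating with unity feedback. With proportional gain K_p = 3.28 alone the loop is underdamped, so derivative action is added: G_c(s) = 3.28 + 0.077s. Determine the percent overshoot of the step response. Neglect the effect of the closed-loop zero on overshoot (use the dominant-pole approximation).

Forward path: (3.28 + 0.077s)·5.5/(s(s+3.9)). The closed-loop characteristic equation is s² + (3.9 + 5.5·0.077)s + 5.5·3.28 = 0.
That is s² + 4.324s + 18.04 = 0, so ω_n = 4.247 rad/s and ζ = 4.324/(2·4.247) = 0.509.
%OS = 100·exp(−πζ/√(1−ζ²)) = 15.6%.

15.6%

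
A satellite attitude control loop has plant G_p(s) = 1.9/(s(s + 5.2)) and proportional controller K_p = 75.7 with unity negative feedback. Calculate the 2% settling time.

T_s ≈ 1.54 s

Closed-loop characteristic equation: s² + 5.2s + 143.8 = 0, so ω_n = 11.99 rad/s and ζ = 5.2/(2·11.99) = 0.2168.
2% settling time T_s ≈ 4/(ζω_n) = 4/2.6 = 1.54 s.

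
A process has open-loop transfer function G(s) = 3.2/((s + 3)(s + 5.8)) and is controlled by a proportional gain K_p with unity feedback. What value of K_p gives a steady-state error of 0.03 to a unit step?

K_p = 176

The loop is type 0, so e_ss(step) = 1/(1 + K_pos) with K_pos = K_p·G(0).
G(0) = 0.1839. Require 1/(1 + K_p·0.1839) = 0.03, so 1 + 0.1839·K_p = 33.33.
K_p = (33.33 − 1)/0.1839 = 176.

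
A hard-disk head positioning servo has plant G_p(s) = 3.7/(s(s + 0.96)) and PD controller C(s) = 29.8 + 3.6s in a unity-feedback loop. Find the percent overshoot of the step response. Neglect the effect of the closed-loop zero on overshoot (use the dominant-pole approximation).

5.43%

Forward path: (29.8 + 3.6s)·3.7/(s(s+0.96)). The closed-loop characteristic equation is s² + (0.96 + 3.7·3.6)s + 3.7·29.8 = 0.
That is s² + 14.28s + 110.3 = 0, so ω_n = 10.5 rad/s and ζ = 14.28/(2·10.5) = 0.68.
%OS = 100·exp(−πζ/√(1−ζ²)) = 5.43%.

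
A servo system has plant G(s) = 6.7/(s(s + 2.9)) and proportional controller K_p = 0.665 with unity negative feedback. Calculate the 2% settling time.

From 1 + K_pG(s) = 0: s² + 2.9s + 4.456 = 0 ⇒ ω_n = 2.111, ζ = 0.6869.
2% settling time T_s ≈ 4/(ζω_n) = 4/1.45 = 2.76 s.

T_s ≈ 2.76 s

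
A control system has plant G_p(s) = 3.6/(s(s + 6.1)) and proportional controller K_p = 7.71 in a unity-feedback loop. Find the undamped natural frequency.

The closed-loop denominator is s(s+6.1) + 7.71·3.6 = s² + 6.1s + 27.76.
Matching s² + 2ζω_n s + ω_n²: ω_n = √27.76 = 5.268 rad/s and 2ζω_n = 6.1, so ζ = 6.1/(2·5.268) = 0.579.

ω_n = 5.27 rad/s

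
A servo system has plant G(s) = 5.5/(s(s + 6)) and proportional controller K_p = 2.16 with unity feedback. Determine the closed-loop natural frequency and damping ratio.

1 + K_p·G(s) = 0 gives s² + 6s + 11.88 = 0.
So ω_n² = 11.88 ⇒ ω_n = 3.447 rad/s, and ζ = 6/(2ω_n) = 0.87.

ω_n = 3.45 rad/s, ζ = 0.87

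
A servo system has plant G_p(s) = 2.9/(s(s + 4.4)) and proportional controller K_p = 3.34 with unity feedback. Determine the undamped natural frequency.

With unity feedback the closed-loop characteristic equation is s² + 4.4s + 3.34·2.9 = s² + 4.4s + 9.686 = 0.
Matching s² + 2ζω_n s + ω_n²: ω_n = √9.686 = 3.112 rad/s and 2ζω_n = 4.4, so ζ = 4.4/(2·3.112) = 0.707.

ω_n = 3.11 rad/s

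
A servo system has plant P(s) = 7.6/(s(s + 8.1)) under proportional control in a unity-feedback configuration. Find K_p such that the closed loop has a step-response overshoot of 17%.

From %OS = 100·exp(−πζ/√(1−ζ²)) = 17%, ζ = −ln(0.17)/√(π²+ln²(0.17)) = 0.4913.
Characteristic equation s² + 8.1s + 7.6K_p = 0 gives ζ = 8.1/(2√(7.6K_p)).
Setting ζ = 0.4913: √(7.6K_p) = 8.1/(2·0.4913) = 8.244, so K_p = 67.96/7.6 = 8.94.

K_p = 8.94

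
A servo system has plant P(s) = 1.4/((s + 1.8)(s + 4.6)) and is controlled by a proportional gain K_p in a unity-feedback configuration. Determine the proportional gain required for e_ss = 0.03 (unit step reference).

For a type-0 loop with proportional control, e_ss = 1/(1 + K_p·P(0)).
P(0) = 0.1691. Require 1/(1 + K_p·0.1691) = 0.03, so 1 + 0.1691·K_p = 33.33.
K_p = (33.33 − 1)/0.1691 = 191.

K_p = 191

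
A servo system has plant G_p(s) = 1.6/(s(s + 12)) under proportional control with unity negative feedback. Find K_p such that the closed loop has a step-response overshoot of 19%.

From %OS = 100·exp(−πζ/√(1−ζ²)) = 19%, ζ = −ln(0.19)/√(π²+ln²(0.19)) = 0.4673.
Characteristic equation s² + 12s + 1.6K_p = 0 gives ζ = 12/(2√(1.6K_p)).
Setting ζ = 0.4673: √(1.6K_p) = 12/(2·0.4673) = 12.84, so K_p = 164.8/1.6 = 103.

K_p = 103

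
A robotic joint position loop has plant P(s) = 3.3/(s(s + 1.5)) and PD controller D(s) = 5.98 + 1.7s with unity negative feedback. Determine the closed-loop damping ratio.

ζ = 0.8

Forward path: (5.98 + 1.7s)·3.3/(s(s+1.5)). The closed-loop characteristic equation is s² + (1.5 + 3.3·1.7)s + 3.3·5.98 = 0.
That is s² + 7.11s + 19.73 = 0, so ω_n = 4.442 rad/s and ζ = 7.11/(2·4.442) = 0.8003.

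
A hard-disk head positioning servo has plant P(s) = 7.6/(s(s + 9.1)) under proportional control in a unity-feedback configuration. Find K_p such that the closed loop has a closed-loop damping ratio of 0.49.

Closed-loop characteristic equation: s² + 9.1s + K_p·7.6 = 0.
So ω_n = √(7.6K_p) and 2ζω_n = 9.1, giving ζ = 9.1/(2√(7.6K_p)).
Setting ζ = 0.49: √(7.6K_p) = 9.1/(2·0.49) = 9.286, so K_p = 86.22/7.6 = 11.3.

K_p = 11.3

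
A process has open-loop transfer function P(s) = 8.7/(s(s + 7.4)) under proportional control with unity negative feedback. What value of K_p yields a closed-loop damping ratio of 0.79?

K_p = 2.52

Closed-loop characteristic equation: s² + 7.4s + K_p·8.7 = 0.
So ω_n = √(8.7K_p) and 2ζω_n = 7.4, giving ζ = 7.4/(2√(8.7K_p)).
Setting ζ = 0.79: √(8.7K_p) = 7.4/(2·0.79) = 4.684, so K_p = 21.94/8.7 = 2.52.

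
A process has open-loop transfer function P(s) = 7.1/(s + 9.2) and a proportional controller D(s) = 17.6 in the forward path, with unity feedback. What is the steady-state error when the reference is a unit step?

0.0686

The loop is type 0. Static position error constant K_pos = D(0)·P(0) = 17.6·0.7717 = 13.58.
Steady-state error to a unit step: e_ss = 1/(1+K_pos) = 1/14.58 = 0.0686.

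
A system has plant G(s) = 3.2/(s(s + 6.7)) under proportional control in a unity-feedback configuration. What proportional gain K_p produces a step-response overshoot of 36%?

From %OS = 100·exp(−πζ/√(1−ζ²)) = 36%, ζ = −ln(0.36)/√(π²+ln²(0.36)) = 0.3093.
Characteristic equation s² + 6.7s + 3.2K_p = 0 gives ζ = 6.7/(2√(3.2K_p)).
Setting ζ = 0.3093: √(3.2K_p) = 6.7/(2·0.3093) = 10.83, so K_p = 117.3/3.2 = 36.7.

K_p = 36.7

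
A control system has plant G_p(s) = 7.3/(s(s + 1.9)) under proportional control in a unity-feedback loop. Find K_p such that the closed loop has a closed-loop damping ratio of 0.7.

K_p = 0.252

Closed-loop characteristic equation: s² + 1.9s + K_p·7.3 = 0.
So ω_n = √(7.3K_p) and 2ζω_n = 1.9, giving ζ = 1.9/(2√(7.3K_p)).
Setting ζ = 0.7: √(7.3K_p) = 1.9/(2·0.7) = 1.357, so K_p = 1.842/7.3 = 0.252.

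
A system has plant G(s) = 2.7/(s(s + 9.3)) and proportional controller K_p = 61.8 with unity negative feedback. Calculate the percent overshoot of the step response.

29.8%

From 1 + K_pG(s) = 0: s² + 9.3s + 166.9 = 0 ⇒ ω_n = 12.92, ζ = 0.36.
%OS = 100·exp(−πζ/√(1−ζ²)) = 100·exp(−π·0.36/√0.8704) = 29.8%.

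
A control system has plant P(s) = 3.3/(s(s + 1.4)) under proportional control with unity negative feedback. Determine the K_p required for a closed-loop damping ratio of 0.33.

Closed-loop characteristic equation: s² + 1.4s + K_p·3.3 = 0.
So ω_n = √(3.3K_p) and 2ζω_n = 1.4, giving ζ = 1.4/(2√(3.3K_p)).
Setting ζ = 0.33: √(3.3K_p) = 1.4/(2·0.33) = 2.121, so K_p = 4.5/3.3 = 1.36.

K_p = 1.36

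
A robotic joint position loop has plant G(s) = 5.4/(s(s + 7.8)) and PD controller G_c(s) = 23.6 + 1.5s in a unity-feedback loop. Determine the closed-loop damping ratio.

ζ = 0.704

Forward path: (23.6 + 1.5s)·5.4/(s(s+7.8)). The closed-loop characteristic equation is s² + (7.8 + 5.4·1.5)s + 5.4·23.6 = 0.
That is s² + 15.9s + 127.4 = 0, so ω_n = 11.29 rad/s and ζ = 15.9/(2·11.29) = 0.7042.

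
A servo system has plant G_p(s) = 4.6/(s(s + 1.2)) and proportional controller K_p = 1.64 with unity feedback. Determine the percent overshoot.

49.5%

From 1 + K_pG_p(s) = 0: s² + 1.2s + 7.544 = 0 ⇒ ω_n = 2.747, ζ = 0.2184.
%OS = 100·exp(−πζ/√(1−ζ²)) = 100·exp(−π·0.2184/√0.9523) = 49.5%.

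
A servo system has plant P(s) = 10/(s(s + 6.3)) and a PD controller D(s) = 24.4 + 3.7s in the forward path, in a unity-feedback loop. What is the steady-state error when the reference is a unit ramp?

The loop has one pole at the origin (type 1). Velocity error constant K_v = lim_{s→0} s·D(s)P(s) = 24.4·10/6.3 = 38.73.
Steady-state error to a unit ramp: e_ss = 1/K_v = 0.0258.

0.0258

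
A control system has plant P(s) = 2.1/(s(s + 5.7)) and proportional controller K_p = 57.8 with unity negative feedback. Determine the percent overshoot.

43.1%

Closed-loop characteristic equation: s² + 5.7s + 121.4 = 0, so ω_n = 11.02 rad/s and ζ = 5.7/(2·11.02) = 0.2587.
%OS = 100·exp(−πζ/√(1−ζ²)) = 100·exp(−π·0.2587/√0.9331) = 43.1%.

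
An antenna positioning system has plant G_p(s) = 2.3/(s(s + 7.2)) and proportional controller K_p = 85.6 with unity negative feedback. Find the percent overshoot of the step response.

The closed-loop denominator s² + 7.2s + 196.9 gives ω_n = √196.9 = 14.03 and ζ = 7.2/(2ω_n) = 0.2566.
%OS = 100·exp(−πζ/√(1−ζ²)) = 100·exp(−π·0.2566/√0.9342) = 43.4%.

43.4%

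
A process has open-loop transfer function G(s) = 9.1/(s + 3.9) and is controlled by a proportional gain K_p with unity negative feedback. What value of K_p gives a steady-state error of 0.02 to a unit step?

K_p = 21

The loop is type 0, so e_ss(step) = 1/(1 + K_pos) with K_pos = K_p·G(0).
G(0) = 2.333. Require 1/(1 + K_p·2.333) = 0.02, so 1 + 2.333·K_p = 50.
K_p = (50 − 1)/2.333 = 21.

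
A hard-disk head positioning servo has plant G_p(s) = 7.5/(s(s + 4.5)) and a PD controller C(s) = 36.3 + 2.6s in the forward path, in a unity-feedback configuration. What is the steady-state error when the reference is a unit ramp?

The loop has one pole at the origin (type 1). Velocity error constant K_v = lim_{s→0} s·C(s)G_p(s) = 36.3·7.5/4.5 = 60.5.
Steady-state error to a unit ramp: e_ss = 1/K_v = 0.0165.

0.0165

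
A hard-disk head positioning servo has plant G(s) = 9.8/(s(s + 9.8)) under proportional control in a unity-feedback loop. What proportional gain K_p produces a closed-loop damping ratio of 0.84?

K_p = 3.47

Closed-loop characteristic equation: s² + 9.8s + K_p·9.8 = 0.
So ω_n = √(9.8K_p) and 2ζω_n = 9.8, giving ζ = 9.8/(2√(9.8K_p)).
Setting ζ = 0.84: √(9.8K_p) = 9.8/(2·0.84) = 5.833, so K_p = 34.03/9.8 = 3.47.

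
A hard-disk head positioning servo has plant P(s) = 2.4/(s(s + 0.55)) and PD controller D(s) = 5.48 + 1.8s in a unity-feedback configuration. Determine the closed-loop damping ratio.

ζ = 0.671

Forward path: (5.48 + 1.8s)·2.4/(s(s+0.55)). The closed-loop characteristic equation is s² + (0.55 + 2.4·1.8)s + 2.4·5.48 = 0.
That is s² + 4.87s + 13.15 = 0, so ω_n = 3.627 rad/s and ζ = 4.87/(2·3.627) = 0.6714.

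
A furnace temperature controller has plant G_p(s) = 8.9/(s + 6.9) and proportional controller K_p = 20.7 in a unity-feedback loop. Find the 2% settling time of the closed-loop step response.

Closed-loop transfer function: T(s) = K_p·G_p(s)/(1 + K_p·G_p(s)) = 184.2/(s + 6.9 + 184.2) = 184.2/(s + 191.1).
Time constant τ = 1/191.1 = 0.005232 s, so the 2% settling time is about 4τ = 0.0209 s.

T_s ≈ 0.0209 s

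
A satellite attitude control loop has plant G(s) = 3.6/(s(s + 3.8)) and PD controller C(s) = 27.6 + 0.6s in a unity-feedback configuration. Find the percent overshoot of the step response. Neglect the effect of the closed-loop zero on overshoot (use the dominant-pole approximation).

37.4%

Forward path: (27.6 + 0.6s)·3.6/(s(s+3.8)). The closed-loop characteristic equation is s² + (3.8 + 3.6·0.6)s + 3.6·27.6 = 0.
That is s² + 5.96s + 99.36 = 0, so ω_n = 9.968 rad/s and ζ = 5.96/(2·9.968) = 0.299.
%OS = 100·exp(−πζ/√(1−ζ²)) = 37.4%.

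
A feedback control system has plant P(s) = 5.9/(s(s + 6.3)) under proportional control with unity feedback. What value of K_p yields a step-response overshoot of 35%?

From %OS = 100·exp(−πζ/√(1−ζ²)) = 35%, ζ = −ln(0.35)/√(π²+ln²(0.35)) = 0.3169.
Characteristic equation s² + 6.3s + 5.9K_p = 0 gives ζ = 6.3/(2√(5.9K_p)).
Setting ζ = 0.3169: √(5.9K_p) = 6.3/(2·0.3169) = 9.939, so K_p = 98.78/5.9 = 16.7.

K_p = 16.7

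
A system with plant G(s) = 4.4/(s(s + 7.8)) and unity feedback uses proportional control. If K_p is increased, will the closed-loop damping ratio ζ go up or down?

ζ = 7.8/(2√(4.4K_p)); increasing K_p raises the denominator, so ζ falls.

decrease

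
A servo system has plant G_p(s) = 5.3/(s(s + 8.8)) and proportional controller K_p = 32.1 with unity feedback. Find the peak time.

From 1 + K_pG_p(s) = 0: s² + 8.8s + 170.1 = 0 ⇒ ω_n = 13.04, ζ = 0.3373.
Damped frequency ω_d = ω_n√(1−ζ²) = 12.28 rad/s, so peak time T_p = π/ω_d = 0.256 s.

T_p = 0.256 s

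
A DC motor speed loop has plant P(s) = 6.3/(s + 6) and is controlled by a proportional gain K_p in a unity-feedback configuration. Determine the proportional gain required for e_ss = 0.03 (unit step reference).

Steady-state error for a unit step on this type-0 loop is 1/(1 + K_p·P(0)).
P(0) = 1.05. Require 1/(1 + K_p·1.05) = 0.03, so 1 + 1.05·K_p = 33.33.
K_p = (33.33 − 1)/1.05 = 30.8.

K_p = 30.8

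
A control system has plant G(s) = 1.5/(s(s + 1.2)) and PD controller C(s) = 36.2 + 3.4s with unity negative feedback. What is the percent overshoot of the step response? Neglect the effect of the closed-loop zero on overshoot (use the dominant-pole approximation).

22.6%

Forward path: (36.2 + 3.4s)·1.5/(s(s+1.2)). The closed-loop characteristic equation is s² + (1.2 + 1.5·3.4)s + 1.5·36.2 = 0.
That is s² + 6.3s + 54.3 = 0, so ω_n = 7.369 rad/s and ζ = 6.3/(2·7.369) = 0.4275.
%OS = 100·exp(−πζ/√(1−ζ²)) = 22.6%.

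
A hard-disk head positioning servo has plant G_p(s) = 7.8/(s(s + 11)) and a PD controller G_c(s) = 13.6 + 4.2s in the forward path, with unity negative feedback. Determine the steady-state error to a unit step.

0

The open loop G_c(s)G_p(s) has a pole at the origin (type 1), so the static position error constant is infinite and e_ss = 1/(1+∞) = 0.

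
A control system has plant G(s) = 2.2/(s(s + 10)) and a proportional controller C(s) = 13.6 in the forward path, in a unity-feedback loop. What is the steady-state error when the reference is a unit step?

0

The open loop C(s)G(s) has a pole at the origin (type 1), so the static position error constant is infinite and e_ss = 1/(1+∞) = 0.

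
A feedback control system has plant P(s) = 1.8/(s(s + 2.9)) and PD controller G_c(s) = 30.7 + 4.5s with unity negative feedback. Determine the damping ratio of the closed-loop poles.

Forward path: (30.7 + 4.5s)·1.8/(s(s+2.9)). The closed-loop characteristic equation is s² + (2.9 + 1.8·4.5)s + 1.8·30.7 = 0.
That is s² + 11s + 55.26 = 0, so ω_n = 7.434 rad/s and ζ = 11/(2·7.434) = 0.7399.

ζ = 0.74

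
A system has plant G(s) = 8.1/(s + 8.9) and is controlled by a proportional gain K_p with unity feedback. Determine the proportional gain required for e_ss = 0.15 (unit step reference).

K_p = 6.23

Steady-state error for a unit step on this type-0 loop is 1/(1 + K_p·G(0)).
G(0) = 0.9101. Require 1/(1 + K_p·0.9101) = 0.15, so 1 + 0.9101·K_p = 6.667.
K_p = (6.667 − 1)/0.9101 = 6.23.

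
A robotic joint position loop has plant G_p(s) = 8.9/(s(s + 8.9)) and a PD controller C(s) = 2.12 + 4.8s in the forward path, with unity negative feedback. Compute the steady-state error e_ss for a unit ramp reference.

0.472

The loop has one pole at the origin (type 1). Velocity error constant K_v = lim_{s→0} s·C(s)G_p(s) = 2.12·8.9/8.9 = 2.12.
Steady-state error to a unit ramp: e_ss = 1/K_v = 0.472.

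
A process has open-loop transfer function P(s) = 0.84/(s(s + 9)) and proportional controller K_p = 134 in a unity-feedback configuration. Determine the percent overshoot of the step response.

23%

From 1 + K_pP(s) = 0: s² + 9s + 112.6 = 0 ⇒ ω_n = 10.61, ζ = 0.4242.
%OS = 100·exp(−πζ/√(1−ζ²)) = 100·exp(−π·0.4242/√0.8201) = 23%.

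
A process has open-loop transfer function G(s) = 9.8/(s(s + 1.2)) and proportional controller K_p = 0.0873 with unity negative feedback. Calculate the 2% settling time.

From 1 + K_pG(s) = 0: s² + 1.2s + 0.8555 = 0 ⇒ ω_n = 0.925, ζ = 0.6487.
2% settling time T_s ≈ 4/(ζω_n) = 4/0.6 = 6.67 s.

T_s ≈ 6.67 s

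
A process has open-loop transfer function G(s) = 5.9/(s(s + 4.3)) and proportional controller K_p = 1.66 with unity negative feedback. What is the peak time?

From 1 + K_pG(s) = 0: s² + 4.3s + 9.794 = 0 ⇒ ω_n = 3.13, ζ = 0.687.
Damped frequency ω_d = ω_n√(1−ζ²) = 2.274 rad/s, so peak time T_p = π/ω_d = 1.38 s.

T_p = 1.38 s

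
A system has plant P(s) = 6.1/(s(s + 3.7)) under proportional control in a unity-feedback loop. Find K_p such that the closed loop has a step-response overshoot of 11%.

From %OS = 100·exp(−πζ/√(1−ζ²)) = 11%, ζ = −ln(0.11)/√(π²+ln²(0.11)) = 0.5749.
Characteristic equation s² + 3.7s + 6.1K_p = 0 gives ζ = 3.7/(2√(6.1K_p)).
Setting ζ = 0.5749: √(6.1K_p) = 3.7/(2·0.5749) = 3.218, so K_p = 10.36/6.1 = 1.7.

K_p = 1.7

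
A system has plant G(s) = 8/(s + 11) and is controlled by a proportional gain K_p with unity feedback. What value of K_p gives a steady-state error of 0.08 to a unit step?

K_p = 15.8

For a type-0 loop with proportional control, e_ss = 1/(1 + K_p·G(0)).
G(0) = 0.7273. Require 1/(1 + K_p·0.7273) = 0.08, so 1 + 0.7273·K_p = 12.5.
K_p = (12.5 − 1)/0.7273 = 15.8.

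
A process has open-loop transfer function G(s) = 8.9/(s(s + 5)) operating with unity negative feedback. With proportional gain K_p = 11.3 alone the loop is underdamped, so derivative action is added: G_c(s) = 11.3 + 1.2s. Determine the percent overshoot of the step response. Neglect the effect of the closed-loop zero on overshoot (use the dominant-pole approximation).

1.95%

Forward path: (11.3 + 1.2s)·8.9/(s(s+5)). The closed-loop characteristic equation is s² + (5 + 8.9·1.2)s + 8.9·11.3 = 0.
That is s² + 15.68s + 100.6 = 0, so ω_n = 10.03 rad/s and ζ = 15.68/(2·10.03) = 0.7818.
%OS = 100·exp(−πζ/√(1−ζ²)) = 1.95%.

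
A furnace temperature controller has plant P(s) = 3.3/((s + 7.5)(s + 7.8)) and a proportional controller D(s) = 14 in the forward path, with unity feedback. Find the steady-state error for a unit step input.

The loop is type 0. Static position error constant K_pos = D(0)·P(0) = 14·0.05641 = 0.7897.
Steady-state error to a unit step: e_ss = 1/(1+K_pos) = 1/1.79 = 0.559.

0.559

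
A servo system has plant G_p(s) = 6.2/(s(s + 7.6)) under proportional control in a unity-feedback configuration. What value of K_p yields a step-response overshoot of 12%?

From %OS = 100·exp(−πζ/√(1−ζ²)) = 12%, ζ = −ln(0.12)/√(π²+ln²(0.12)) = 0.5594.
Characteristic equation s² + 7.6s + 6.2K_p = 0 gives ζ = 7.6/(2√(6.2K_p)).
Setting ζ = 0.5594: √(6.2K_p) = 7.6/(2·0.5594) = 6.793, so K_p = 46.14/6.2 = 7.44.

K_p = 7.44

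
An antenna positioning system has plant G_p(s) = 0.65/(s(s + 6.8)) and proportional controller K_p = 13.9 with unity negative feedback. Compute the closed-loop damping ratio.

ζ = 1.13

The closed-loop denominator is s(s+6.8) + 13.9·0.65 = s² + 6.8s + 9.035.
So ω_n² = 9.035 ⇒ ω_n = 3.006 rad/s, and ζ = 6.8/(2ω_n) = 1.13.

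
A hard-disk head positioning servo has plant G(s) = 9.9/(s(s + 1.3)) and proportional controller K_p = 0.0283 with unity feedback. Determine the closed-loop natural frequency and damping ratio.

ω_n = 0.529 rad/s, ζ = 1.23

1 + K_p·G(s) = 0 gives s² + 1.3s + 0.2802 = 0.
So ω_n² = 0.2802 ⇒ ω_n = 0.5293 rad/s, and ζ = 1.3/(2ω_n) = 1.23.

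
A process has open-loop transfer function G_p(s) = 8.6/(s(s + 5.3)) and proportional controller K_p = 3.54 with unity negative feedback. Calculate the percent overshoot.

The closed-loop denominator s² + 5.3s + 30.44 gives ω_n = √30.44 = 5.518 and ζ = 5.3/(2ω_n) = 0.4803.
%OS = 100·exp(−πζ/√(1−ζ²)) = 100·exp(−π·0.4803/√0.7693) = 17.9%.

17.9%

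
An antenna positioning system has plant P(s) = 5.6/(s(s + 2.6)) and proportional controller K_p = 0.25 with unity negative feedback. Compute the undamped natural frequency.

ω_n = 1.18 rad/s

With unity feedback the closed-loop characteristic equation is s² + 2.6s + 0.25·5.6 = s² + 2.6s + 1.4 = 0.
Matching s² + 2ζω_n s + ω_n²: ω_n = √1.4 = 1.183 rad/s and 2ζω_n = 2.6, so ζ = 2.6/(2·1.183) = 1.1.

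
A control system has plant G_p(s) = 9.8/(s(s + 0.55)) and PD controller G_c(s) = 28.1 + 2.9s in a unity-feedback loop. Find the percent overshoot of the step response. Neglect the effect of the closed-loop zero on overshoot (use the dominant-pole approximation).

Forward path: (28.1 + 2.9s)·9.8/(s(s+0.55)). The closed-loop characteristic equation is s² + (0.55 + 9.8·2.9)s + 9.8·28.1 = 0.
That is s² + 28.97s + 275.4 = 0, so ω_n = 16.59 rad/s and ζ = 28.97/(2·16.59) = 0.8729.
%OS = 100·exp(−πζ/√(1−ζ²)) = 0.362%.

0.362%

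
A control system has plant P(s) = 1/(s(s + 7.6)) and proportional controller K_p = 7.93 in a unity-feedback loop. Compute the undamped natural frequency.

ω_n = 2.82 rad/s

With unity feedback the closed-loop characteristic equation is s² + 7.6s + 7.93·1 = s² + 7.6s + 7.93 = 0.
Matching s² + 2ζω_n s + ω_n²: ω_n = √7.93 = 2.816 rad/s and 2ζω_n = 7.6, so ζ = 7.6/(2·2.816) = 1.35.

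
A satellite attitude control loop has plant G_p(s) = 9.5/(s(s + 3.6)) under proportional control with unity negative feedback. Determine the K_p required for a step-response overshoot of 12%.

From %OS = 100·exp(−πζ/√(1−ζ²)) = 12%, ζ = −ln(0.12)/√(π²+ln²(0.12)) = 0.5594.
Characteristic equation s² + 3.6s + 9.5K_p = 0 gives ζ = 3.6/(2√(9.5K_p)).
Setting ζ = 0.5594: √(9.5K_p) = 3.6/(2·0.5594) = 3.218, so K_p = 10.35/9.5 = 1.09.

K_p = 1.09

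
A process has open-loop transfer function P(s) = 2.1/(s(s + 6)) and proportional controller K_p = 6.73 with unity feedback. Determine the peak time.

Closed-loop characteristic equation: s² + 6s + 14.13 = 0, so ω_n = 3.759 rad/s and ζ = 6/(2·3.759) = 0.798.
Damped frequency ω_d = ω_n√(1−ζ²) = 2.266 rad/s, so peak time T_p = π/ω_d = 1.39 s.

T_p = 1.39 s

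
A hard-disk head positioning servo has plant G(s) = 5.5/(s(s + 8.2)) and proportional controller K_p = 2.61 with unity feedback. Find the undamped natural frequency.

ω_n = 3.79 rad/s

With unity feedback the closed-loop characteristic equation is s² + 8.2s + 2.61·5.5 = s² + 8.2s + 14.35 = 0.
So ω_n² = 14.35 ⇒ ω_n = 3.789 rad/s, and ζ = 8.2/(2ω_n) = 1.08.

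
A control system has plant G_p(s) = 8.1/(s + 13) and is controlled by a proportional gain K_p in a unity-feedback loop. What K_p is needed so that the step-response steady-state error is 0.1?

K_p = 14.4

Steady-state error for a unit step on this type-0 loop is 1/(1 + K_p·G_p(0)).
G_p(0) = 0.6231. Require 1/(1 + K_p·0.6231) = 0.1, so 1 + 0.6231·K_p = 10.
K_p = (10 − 1)/0.6231 = 14.4.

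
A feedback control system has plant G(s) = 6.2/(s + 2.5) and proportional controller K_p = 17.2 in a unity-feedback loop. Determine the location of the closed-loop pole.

s = -109.1

Closed-loop transfer function: T(s) = K_p·G(s)/(1 + K_p·G(s)) = 106.6/(s + 2.5 + 106.6) = 106.6/(s + 109.1).
The closed-loop pole is at s = −109.1.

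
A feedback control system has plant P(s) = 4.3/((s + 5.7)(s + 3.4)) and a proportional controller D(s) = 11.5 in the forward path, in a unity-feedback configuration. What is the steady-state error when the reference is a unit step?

The loop is type 0. Static position error constant K_pos = D(0)·P(0) = 11.5·0.2219 = 2.552.
Steady-state error to a unit step: e_ss = 1/(1+K_pos) = 1/3.552 = 0.282.

0.282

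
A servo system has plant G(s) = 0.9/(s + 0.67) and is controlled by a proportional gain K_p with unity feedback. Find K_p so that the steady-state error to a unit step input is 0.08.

The loop is type 0, so e_ss(step) = 1/(1 + K_pos) with K_pos = K_p·G(0).
G(0) = 1.343. Require 1/(1 + K_p·1.343) = 0.08, so 1 + 1.343·K_p = 12.5.
K_p = (12.5 − 1)/1.343 = 8.56.

K_p = 8.56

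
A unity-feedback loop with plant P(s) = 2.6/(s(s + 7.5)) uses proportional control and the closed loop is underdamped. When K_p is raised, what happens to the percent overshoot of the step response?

Characteristic equation s² + 7.5s + K_p·2.6 = 0: raising K_p raises ω_n while 2ζω_n = 7.5 is fixed, so ζ falls and overshoot grows.

increase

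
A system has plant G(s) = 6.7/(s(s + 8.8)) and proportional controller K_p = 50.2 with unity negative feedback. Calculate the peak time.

Closed-loop characteristic equation: s² + 8.8s + 336.3 = 0, so ω_n = 18.34 rad/s and ζ = 8.8/(2·18.34) = 0.2399.
Damped frequency ω_d = ω_n√(1−ζ²) = 17.8 rad/s, so peak time T_p = π/ω_d = 0.176 s.

T_p = 0.176 s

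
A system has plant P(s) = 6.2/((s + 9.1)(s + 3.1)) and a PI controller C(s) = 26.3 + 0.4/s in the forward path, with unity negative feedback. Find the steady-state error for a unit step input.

0

The open loop C(s)P(s) has a pole at the origin (type 1), so the static position error constant is infinite and e_ss = 1/(1+∞) = 0.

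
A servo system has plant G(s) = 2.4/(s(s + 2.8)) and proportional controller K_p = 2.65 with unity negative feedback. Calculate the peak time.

T_p = 1.5 s

Closed-loop characteristic equation: s² + 2.8s + 6.36 = 0, so ω_n = 2.522 rad/s and ζ = 2.8/(2·2.522) = 0.5551.
Damped frequency ω_d = ω_n√(1−ζ²) = 2.098 rad/s, so peak time T_p = π/ω_d = 1.5 s.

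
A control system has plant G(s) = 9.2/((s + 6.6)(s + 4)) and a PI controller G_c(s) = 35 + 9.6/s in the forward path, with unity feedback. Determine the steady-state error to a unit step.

The open loop G_c(s)G(s) has a pole at the origin (type 1), so the static position error constant is infinite and e_ss = 1/(1+∞) = 0.

0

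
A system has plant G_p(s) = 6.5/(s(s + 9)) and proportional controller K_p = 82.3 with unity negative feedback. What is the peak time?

From 1 + K_pG_p(s) = 0: s² + 9s + 534.9 = 0 ⇒ ω_n = 23.13, ζ = 0.1946.
Damped frequency ω_d = ω_n√(1−ζ²) = 22.69 rad/s, so peak time T_p = π/ω_d = 0.138 s.

T_p = 0.138 s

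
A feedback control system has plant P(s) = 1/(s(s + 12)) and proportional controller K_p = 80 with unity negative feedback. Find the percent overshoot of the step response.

Closed-loop characteristic equation: s² + 12s + 80 = 0, so ω_n = 8.944 rad/s and ζ = 12/(2·8.944) = 0.6708.
%OS = 100·exp(−πζ/√(1−ζ²)) = 100·exp(−π·0.6708/√0.55) = 5.83%.

5.83%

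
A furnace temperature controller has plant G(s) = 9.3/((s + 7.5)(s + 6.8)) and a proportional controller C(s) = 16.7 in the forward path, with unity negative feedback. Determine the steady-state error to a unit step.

0.247

The loop is type 0. Static position error constant K_pos = C(0)·G(0) = 16.7·0.1824 = 3.045.
Steady-state error to a unit step: e_ss = 1/(1+K_pos) = 1/4.045 = 0.247.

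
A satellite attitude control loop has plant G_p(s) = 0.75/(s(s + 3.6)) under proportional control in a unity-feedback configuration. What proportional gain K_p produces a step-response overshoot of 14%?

From %OS = 100·exp(−πζ/√(1−ζ²)) = 14%, ζ = −ln(0.14)/√(π²+ln²(0.14)) = 0.5305.
Characteristic equation s² + 3.6s + 0.75K_p = 0 gives ζ = 3.6/(2√(0.75K_p)).
Setting ζ = 0.5305: √(0.75K_p) = 3.6/(2·0.5305) = 3.393, so K_p = 11.51/0.75 = 15.3.

K_p = 15.3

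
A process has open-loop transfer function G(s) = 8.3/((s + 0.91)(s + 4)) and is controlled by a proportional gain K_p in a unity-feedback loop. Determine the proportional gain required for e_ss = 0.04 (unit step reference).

K_p = 10.5

The loop is type 0, so e_ss(step) = 1/(1 + K_pos) with K_pos = K_p·G(0).
G(0) = 2.28. Require 1/(1 + K_p·2.28) = 0.04, so 1 + 2.28·K_p = 25.
K_p = (25 − 1)/2.28 = 10.5.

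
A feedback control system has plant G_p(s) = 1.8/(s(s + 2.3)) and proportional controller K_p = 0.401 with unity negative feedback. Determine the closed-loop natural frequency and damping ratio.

The closed-loop denominator is s(s+2.3) + 0.401·1.8 = s² + 2.3s + 0.7218.
Matching s² + 2ζω_n s + ω_n²: ω_n = √0.7218 = 0.8496 rad/s and 2ζω_n = 2.3, so ζ = 2.3/(2·0.8496) = 1.35.

ω_n = 0.85 rad/s, ζ = 1.35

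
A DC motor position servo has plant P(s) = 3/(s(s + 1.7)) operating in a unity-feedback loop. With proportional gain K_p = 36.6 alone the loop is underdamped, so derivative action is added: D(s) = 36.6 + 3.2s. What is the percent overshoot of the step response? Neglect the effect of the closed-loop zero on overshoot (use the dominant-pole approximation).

13.4%

Forward path: (36.6 + 3.2s)·3/(s(s+1.7)). The closed-loop characteristic equation is s² + (1.7 + 3·3.2)s + 3·36.6 = 0.
That is s² + 11.3s + 109.8 = 0, so ω_n = 10.48 rad/s and ζ = 11.3/(2·10.48) = 0.5392.
%OS = 100·exp(−πζ/√(1−ζ²)) = 13.4%.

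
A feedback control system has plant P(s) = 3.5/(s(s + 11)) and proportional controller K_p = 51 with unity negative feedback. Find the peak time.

From 1 + K_pP(s) = 0: s² + 11s + 178.5 = 0 ⇒ ω_n = 13.36, ζ = 0.4117.
Damped frequency ω_d = ω_n√(1−ζ²) = 12.18 rad/s, so peak time T_p = π/ω_d = 0.258 s.

T_p = 0.258 s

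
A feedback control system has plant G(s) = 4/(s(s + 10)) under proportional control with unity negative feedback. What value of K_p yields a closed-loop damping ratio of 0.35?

Closed-loop characteristic equation: s² + 10s + K_p·4 = 0.
So ω_n = √(4K_p) and 2ζω_n = 10, giving ζ = 10/(2√(4K_p)).
Setting ζ = 0.35: √(4K_p) = 10/(2·0.35) = 14.29, so K_p = 204.1/4 = 51.

K_p = 51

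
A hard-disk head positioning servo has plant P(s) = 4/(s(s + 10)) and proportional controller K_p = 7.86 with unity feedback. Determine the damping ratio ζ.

ζ = 0.892

The closed-loop denominator is s(s+10) + 7.86·4 = s² + 10s + 31.44.
So ω_n² = 31.44 ⇒ ω_n = 5.607 rad/s, and ζ = 10/(2ω_n) = 0.892.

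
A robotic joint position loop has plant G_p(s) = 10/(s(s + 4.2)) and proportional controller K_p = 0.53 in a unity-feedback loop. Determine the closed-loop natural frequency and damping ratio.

1 + K_p·G_p(s) = 0 gives s² + 4.2s + 5.3 = 0.
Matching s² + 2ζω_n s + ω_n²: ω_n = √5.3 = 2.302 rad/s and 2ζω_n = 4.2, so ζ = 4.2/(2·2.302) = 0.912.

ω_n = 2.3 rad/s, ζ = 0.912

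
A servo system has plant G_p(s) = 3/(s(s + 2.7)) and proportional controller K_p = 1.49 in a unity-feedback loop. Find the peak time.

T_p = 1.93 s

Closed-loop characteristic equation: s² + 2.7s + 4.47 = 0, so ω_n = 2.114 rad/s and ζ = 2.7/(2·2.114) = 0.6385.
Damped frequency ω_d = ω_n√(1−ζ²) = 1.627 rad/s, so peak time T_p = π/ω_d = 1.93 s.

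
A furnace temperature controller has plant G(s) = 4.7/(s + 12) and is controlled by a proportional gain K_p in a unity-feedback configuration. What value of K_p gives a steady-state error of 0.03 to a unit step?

Steady-state error for a unit step on this type-0 loop is 1/(1 + K_p·G(0)).
G(0) = 0.3917. Require 1/(1 + K_p·0.3917) = 0.03, so 1 + 0.3917·K_p = 33.33.
K_p = (33.33 − 1)/0.3917 = 82.6.

K_p = 82.6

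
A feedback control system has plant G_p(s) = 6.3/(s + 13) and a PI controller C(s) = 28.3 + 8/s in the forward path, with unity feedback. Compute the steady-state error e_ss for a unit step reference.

The open loop C(s)G_p(s) has a pole at the origin (type 1), so the static position error constant is infinite and e_ss = 1/(1+∞) = 0.

0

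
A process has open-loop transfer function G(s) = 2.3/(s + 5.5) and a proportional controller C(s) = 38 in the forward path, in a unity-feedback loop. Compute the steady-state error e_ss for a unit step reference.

The loop is type 0. Static position error constant K_pos = C(0)·G(0) = 38·0.4182 = 15.89.
Steady-state error to a unit step: e_ss = 1/(1+K_pos) = 1/16.89 = 0.0592.

0.0592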